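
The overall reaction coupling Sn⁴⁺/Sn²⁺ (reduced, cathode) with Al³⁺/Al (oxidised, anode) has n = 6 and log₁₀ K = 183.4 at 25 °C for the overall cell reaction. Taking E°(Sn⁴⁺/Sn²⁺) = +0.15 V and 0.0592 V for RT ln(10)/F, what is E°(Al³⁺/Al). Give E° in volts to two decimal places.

E°cell = (0.0592/n)·log K = (0.0592/6)(183.4) = +1.810 V.
Since Sn⁴⁺/Sn²⁺ is the cathode and Al³⁺/Al the anode, E°cell = E°(Sn⁴⁺/Sn²⁺) − E°(Al³⁺/Al).
So E°(Al³⁺/Al) = E°(Sn⁴⁺/Sn²⁺) − E°cell = (+0.15) − (+1.810) = -1.66 V.

-1.66 V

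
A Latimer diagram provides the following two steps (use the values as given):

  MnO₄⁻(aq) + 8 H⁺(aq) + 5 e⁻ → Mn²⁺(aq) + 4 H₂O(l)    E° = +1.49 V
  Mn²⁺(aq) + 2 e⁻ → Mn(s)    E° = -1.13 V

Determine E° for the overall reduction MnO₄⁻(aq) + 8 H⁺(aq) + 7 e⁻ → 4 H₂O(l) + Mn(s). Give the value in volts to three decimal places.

Standard free energies of sequential steps add: ΔG°₃ = ΔG°₁ + ΔG°₂, so n₃E°₃ = n₁E°₁ + n₂E°₂.
E°₃ = (5×+1.49 + 2×-1.13) / 7 = (+5.190) / 7 = +0.741 V.

+0.741 V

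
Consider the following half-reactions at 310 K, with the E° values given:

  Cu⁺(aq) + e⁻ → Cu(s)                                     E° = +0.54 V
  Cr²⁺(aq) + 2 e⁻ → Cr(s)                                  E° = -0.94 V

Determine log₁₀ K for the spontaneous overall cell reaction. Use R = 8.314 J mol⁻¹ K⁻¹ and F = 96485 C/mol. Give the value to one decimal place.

Cathode: Cu⁺/Cu; anode: Cr²⁺/Cr. E°cell = (+0.54) − (-0.94) = +1.48 V, with n = 2.
ΔG° = −nFE° = −RT ln K, so ln K = nFE°/(RT) = (2)(96485)(+1.48) / ((8.314)(310)) = 110.810.
log₁₀ K = 110.810 / ln 10 = 48.1.

48.1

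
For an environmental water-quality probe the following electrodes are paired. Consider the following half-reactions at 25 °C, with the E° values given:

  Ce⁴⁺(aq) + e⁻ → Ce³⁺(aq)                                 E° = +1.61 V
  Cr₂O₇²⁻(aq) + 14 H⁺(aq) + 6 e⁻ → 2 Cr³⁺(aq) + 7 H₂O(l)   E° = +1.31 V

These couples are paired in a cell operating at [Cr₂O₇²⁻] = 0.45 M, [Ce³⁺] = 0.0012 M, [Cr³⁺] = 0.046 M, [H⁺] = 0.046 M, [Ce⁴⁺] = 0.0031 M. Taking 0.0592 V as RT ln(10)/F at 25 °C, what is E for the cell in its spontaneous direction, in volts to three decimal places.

+0.486 V

Ce⁴⁺/Ce³⁺ is the cathode (higher E°), Cr₂O₇²⁻/Cr³⁺ the anode: E°cell = +1.61 − (+1.31) = +0.30 V, n = 6.
Overall: 6 Ce⁴⁺(aq) + 2 Cr³⁺(aq) + 7 H₂O(l) → 6 Ce³⁺(aq) + Cr₂O₇²⁻(aq) + 14 H⁺(aq)
Q = [Ce³⁺]^6·[Cr₂O₇²⁻]·[H⁺]^14 / ([Ce⁴⁺]^6·[Cr³⁺]^2); log Q = -18.867.
E = E° − (0.0592/n) log Q = +0.30 − (0.0592/6)(-18.867) = +0.486 V.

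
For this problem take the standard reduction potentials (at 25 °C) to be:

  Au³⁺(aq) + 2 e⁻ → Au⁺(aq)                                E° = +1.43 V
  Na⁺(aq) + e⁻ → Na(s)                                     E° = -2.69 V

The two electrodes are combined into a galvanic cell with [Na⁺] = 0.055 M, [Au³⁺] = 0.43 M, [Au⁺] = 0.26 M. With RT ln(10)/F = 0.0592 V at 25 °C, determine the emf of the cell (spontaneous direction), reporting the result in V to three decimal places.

Au³⁺/Au⁺ is the cathode (higher E°), Na⁺/Na the anode: E°cell = +1.43 − (-2.69) = +4.12 V, n = 2.
Overall: Au³⁺(aq) + 2 Na(s) → Au⁺(aq) + 2 Na⁺(aq)
Q = [Au⁺]·[Na⁺]^2 / ([Au³⁺]); log Q = -2.738.
E = E° − (0.0592/n) log Q = +4.12 − (0.0592/2)(-2.738) = +4.201 V.

+4.201 V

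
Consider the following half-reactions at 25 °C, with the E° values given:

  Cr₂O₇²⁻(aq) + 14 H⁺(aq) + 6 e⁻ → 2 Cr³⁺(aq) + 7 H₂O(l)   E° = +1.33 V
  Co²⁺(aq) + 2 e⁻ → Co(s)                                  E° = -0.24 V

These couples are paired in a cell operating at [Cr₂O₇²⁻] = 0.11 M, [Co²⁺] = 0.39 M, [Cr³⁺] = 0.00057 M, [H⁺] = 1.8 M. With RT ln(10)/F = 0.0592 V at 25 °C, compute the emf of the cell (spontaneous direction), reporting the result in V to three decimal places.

+1.672 V

Cr₂O₇²⁻/Cr³⁺ is the cathode (higher E°), Co²⁺/Co the anode: E°cell = +1.33 − (-0.24) = +1.57 V, n = 6.
Overall: Cr₂O₇²⁻(aq) + 14 H⁺(aq) + 3 Co(s) → 2 Cr³⁺(aq) + 7 H₂O(l) + 3 Co²⁺(aq)
Q = [Cr³⁺]^2·[Co²⁺]^3 / ([Cr₂O₇²⁻]·[H⁺]^14); log Q = -10.330.
E = E° − (0.0592/n) log Q = +1.57 − (0.0592/6)(-10.330) = +1.672 V.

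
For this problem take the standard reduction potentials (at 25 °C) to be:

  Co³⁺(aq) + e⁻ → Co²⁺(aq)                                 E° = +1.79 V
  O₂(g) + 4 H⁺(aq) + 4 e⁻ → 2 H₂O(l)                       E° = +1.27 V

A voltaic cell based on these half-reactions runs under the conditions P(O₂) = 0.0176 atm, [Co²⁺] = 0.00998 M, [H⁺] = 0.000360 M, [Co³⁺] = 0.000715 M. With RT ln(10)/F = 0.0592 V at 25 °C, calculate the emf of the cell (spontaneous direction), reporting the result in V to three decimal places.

+0.682 V

Co³⁺/Co²⁺ is the cathode (higher E°), O₂/H₂O the anode: E°cell = +1.79 − (+1.27) = +0.52 V, n = 4.
Overall: 4 Co³⁺(aq) + 2 H₂O(l) → 4 Co²⁺(aq) + O₂(g) + 4 H⁺(aq)
Q = [Co²⁺]^4·P(O₂)·[H⁺]^4 / ([Co³⁺]^4); log Q = -10.950.
E = E° − (0.0592/n) log Q = +0.52 − (0.0592/4)(-10.950) = +0.682 V.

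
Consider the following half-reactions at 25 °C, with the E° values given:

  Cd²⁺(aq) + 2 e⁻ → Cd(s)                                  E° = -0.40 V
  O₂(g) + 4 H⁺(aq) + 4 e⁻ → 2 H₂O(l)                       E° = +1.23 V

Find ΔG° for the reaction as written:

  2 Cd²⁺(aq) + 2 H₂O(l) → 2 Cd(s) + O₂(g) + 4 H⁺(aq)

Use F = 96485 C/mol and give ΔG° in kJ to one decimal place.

+629.1 kJ

As written, Cd²⁺/Cd is reduced (cathode) and O₂/H₂O is oxidised (anode), so E°cell = (-0.40) − (+1.23) = -1.63 V.
Balancing electrons gives n = 4.
ΔG° = −nFE° = −(4)(96485)(-1.63) = 629,082 J = +629.1 kJ.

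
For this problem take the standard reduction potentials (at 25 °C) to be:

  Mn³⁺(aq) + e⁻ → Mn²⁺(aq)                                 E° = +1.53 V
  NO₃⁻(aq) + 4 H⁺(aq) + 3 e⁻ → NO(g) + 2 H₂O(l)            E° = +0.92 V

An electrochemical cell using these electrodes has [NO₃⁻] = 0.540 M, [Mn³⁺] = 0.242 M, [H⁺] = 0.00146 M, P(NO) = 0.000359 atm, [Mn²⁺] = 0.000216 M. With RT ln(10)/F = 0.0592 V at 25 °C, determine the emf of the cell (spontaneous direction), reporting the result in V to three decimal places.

+0.952 V

Mn³⁺/Mn²⁺ is the cathode (higher E°), NO₃⁻/NO the anode: E°cell = +1.53 − (+0.92) = +0.61 V, n = 3.
Overall: 3 Mn³⁺(aq) + NO(g) + 2 H₂O(l) → 3 Mn²⁺(aq) + NO₃⁻(aq) + 4 H⁺(aq)
Q = [Mn²⁺]^3·[NO₃⁻]·[H⁺]^4 / ([Mn³⁺]^3·P(NO)); log Q = -17.313.
E = E° − (0.0592/n) log Q = +0.61 − (0.0592/3)(-17.313) = +0.952 V.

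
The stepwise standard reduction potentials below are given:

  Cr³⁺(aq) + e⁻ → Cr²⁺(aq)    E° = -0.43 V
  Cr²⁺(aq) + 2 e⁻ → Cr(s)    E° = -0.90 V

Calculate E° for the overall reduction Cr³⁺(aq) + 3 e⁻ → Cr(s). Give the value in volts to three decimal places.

-0.743 V

Since ΔG° = −nFE° is additive over sequential reductions, n₃E°₃ = n₁E°₁ + n₂E°₂.
E°₃ = (1×-0.43 + 2×-0.90) / 3 = (-2.230) / 3 = -0.743 V.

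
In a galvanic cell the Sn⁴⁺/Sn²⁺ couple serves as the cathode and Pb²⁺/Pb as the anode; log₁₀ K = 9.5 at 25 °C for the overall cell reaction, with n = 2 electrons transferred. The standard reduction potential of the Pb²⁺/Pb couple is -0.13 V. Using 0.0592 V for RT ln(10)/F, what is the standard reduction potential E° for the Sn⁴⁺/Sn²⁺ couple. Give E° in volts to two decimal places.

E°cell = (0.0592/n)·log K = (0.0592/2)(9.5) = +0.281 V.
Since Sn⁴⁺/Sn²⁺ is the cathode and Pb²⁺/Pb the anode, E°cell = E°(Sn⁴⁺/Sn²⁺) − E°(Pb²⁺/Pb).
So E°(Sn⁴⁺/Sn²⁺) = E°cell + E°(Pb²⁺/Pb) = +0.281 + (-0.13) = +0.15 V.

+0.15 V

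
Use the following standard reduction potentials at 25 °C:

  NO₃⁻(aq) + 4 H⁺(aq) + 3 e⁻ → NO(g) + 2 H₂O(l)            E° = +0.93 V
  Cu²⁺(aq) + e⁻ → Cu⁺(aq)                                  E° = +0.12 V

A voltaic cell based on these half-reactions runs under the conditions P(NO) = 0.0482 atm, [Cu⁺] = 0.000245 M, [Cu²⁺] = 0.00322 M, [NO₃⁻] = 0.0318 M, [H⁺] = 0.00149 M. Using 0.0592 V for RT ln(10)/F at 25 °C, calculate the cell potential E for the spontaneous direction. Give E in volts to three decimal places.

+0.517 V

NO₃⁻/NO is the cathode (higher E°), Cu²⁺/Cu⁺ the anode: E°cell = +0.93 − (+0.12) = +0.81 V, n = 3.
Overall: NO₃⁻(aq) + 4 H⁺(aq) + 3 Cu⁺(aq) → NO(g) + 2 H₂O(l) + 3 Cu²⁺(aq)
Q = P(NO)·[Cu²⁺]^3 / ([NO₃⁻]·[H⁺]^4·[Cu⁺]^3); log Q = 14.844.
E = E° − (0.0592/n) log Q = +0.81 − (0.0592/3)(14.844) = +0.517 V.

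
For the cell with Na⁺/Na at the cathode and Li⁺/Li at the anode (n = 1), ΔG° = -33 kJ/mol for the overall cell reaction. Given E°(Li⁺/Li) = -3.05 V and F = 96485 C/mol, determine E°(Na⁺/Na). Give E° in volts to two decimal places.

E°cell = −ΔG°/(nF) = −(-33×10³)/((1)(96485)) = +0.342 V.
Since Na⁺/Na is the cathode and Li⁺/Li the anode, E°cell = E°(Na⁺/Na) − E°(Li⁺/Li).
So E°(Na⁺/Na) = E°cell + E°(Li⁺/Li) = +0.342 + (-3.05) = -2.71 V.

-2.71 V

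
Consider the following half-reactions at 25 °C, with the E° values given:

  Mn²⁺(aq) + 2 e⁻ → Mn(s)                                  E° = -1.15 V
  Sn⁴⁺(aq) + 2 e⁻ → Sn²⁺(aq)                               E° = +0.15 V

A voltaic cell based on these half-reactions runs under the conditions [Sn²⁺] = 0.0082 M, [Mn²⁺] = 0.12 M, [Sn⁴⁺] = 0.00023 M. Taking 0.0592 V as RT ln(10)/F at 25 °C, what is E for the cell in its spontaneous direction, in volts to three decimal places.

+1.281 V

Sn⁴⁺/Sn²⁺ is the cathode (higher E°), Mn²⁺/Mn the anode: E°cell = +0.15 − (-1.15) = +1.30 V, n = 2.
Overall: Sn⁴⁺(aq) + Mn(s) → Sn²⁺(aq) + Mn²⁺(aq)
Q = [Sn²⁺]·[Mn²⁺] / ([Sn⁴⁺]); log Q = 0.631.
E = E° − (0.0592/n) log Q = +1.30 − (0.0592/2)(0.631) = +1.281 V.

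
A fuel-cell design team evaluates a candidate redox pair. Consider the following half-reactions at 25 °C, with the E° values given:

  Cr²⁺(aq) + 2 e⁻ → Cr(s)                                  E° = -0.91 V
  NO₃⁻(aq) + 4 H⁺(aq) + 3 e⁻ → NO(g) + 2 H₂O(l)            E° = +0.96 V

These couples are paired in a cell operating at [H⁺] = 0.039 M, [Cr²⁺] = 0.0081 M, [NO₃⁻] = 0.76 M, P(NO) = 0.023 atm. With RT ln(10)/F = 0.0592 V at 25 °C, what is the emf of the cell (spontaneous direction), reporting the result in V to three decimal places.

+1.851 V

NO₃⁻/NO is the cathode (higher E°), Cr²⁺/Cr the anode: E°cell = +0.96 − (-0.91) = +1.87 V, n = 6.
Overall: 2 NO₃⁻(aq) + 8 H⁺(aq) + 3 Cr(s) → 2 NO(g) + 4 H₂O(l) + 3 Cr²⁺(aq)
Q = P(NO)^2·[Cr²⁺]^3 / ([NO₃⁻]^2·[H⁺]^8); log Q = 1.959.
E = E° − (0.0592/n) log Q = +1.87 − (0.0592/6)(1.959) = +1.851 V.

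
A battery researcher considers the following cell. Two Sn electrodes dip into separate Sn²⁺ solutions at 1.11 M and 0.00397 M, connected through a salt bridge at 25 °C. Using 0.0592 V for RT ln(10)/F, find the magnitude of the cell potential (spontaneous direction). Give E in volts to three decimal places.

+0.072 V

For a concentration cell E°cell = 0. The 1.11 M side is the cathode (reduction is favoured where [Sn²⁺] is higher).
With n = 2, E = −(0.0592/2) log([Sn²⁺]ₐₙ/[Sn²⁺]꜀ₐₜ) = −(0.0592/2) log(0.00397/1.11) = −(0.0592/2)(-2.447) = +0.072 V.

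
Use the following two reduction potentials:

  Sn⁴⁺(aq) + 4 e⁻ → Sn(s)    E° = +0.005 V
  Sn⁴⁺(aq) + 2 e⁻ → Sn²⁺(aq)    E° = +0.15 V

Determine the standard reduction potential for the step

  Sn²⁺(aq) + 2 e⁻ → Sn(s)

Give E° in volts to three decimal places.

Sequential free energies add, so n₃E°₃ = n₁E°₁ + n₂E°₂.
With n₃ = 4, and the known step contributing 2×(+0.15) V, the unknown satisfies 2·E° = 4×(+0.005) − 2×(+0.15) = -0.280.
E° = -0.280 / 2 = -0.140 V.

-0.140 V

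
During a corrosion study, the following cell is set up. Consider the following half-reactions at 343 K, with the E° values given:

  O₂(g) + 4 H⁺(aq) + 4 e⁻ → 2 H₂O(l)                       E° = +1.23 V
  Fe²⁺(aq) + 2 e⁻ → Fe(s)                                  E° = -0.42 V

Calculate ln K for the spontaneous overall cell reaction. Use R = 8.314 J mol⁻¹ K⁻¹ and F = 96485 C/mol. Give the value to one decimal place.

Cathode: O₂/H₂O; anode: Fe²⁺/Fe. E°cell = (+1.23) − (-0.42) = +1.65 V, with n = 4.
ΔG° = −nFE° = −RT ln K, so ln K = nFE°/(RT) = (4)(96485)(+1.65) / ((8.314)(343)) = 223.306.

223.3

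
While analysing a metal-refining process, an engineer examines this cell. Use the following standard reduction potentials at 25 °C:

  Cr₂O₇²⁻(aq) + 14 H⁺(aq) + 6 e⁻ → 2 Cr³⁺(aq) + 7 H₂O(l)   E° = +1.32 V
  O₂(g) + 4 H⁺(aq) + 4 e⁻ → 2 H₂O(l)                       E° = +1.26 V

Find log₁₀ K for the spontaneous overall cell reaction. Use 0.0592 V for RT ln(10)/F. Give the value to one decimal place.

Cathode: Cr₂O₇²⁻/Cr³⁺; anode: O₂/H₂O. E°cell = +0.06 V, n = 12.
log K = nE°cell / 0.0592 = (12)(+0.06) / 0.0592 = 12.2.

12.2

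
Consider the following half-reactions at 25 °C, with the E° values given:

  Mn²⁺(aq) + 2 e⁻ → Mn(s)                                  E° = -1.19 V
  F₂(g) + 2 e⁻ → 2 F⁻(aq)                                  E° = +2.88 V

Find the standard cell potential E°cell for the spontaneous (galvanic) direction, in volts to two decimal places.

The F₂/F⁻ couple has the higher reduction potential, so it is the cathode; Mn²⁺/Mn is oxidised at the anode.
E°cell = E°(cathode) − E°(anode) = (+2.88) − (-1.19) = +4.07 V.
Since E°cell > 0, the reaction is spontaneous under standard conditions.

+4.07 V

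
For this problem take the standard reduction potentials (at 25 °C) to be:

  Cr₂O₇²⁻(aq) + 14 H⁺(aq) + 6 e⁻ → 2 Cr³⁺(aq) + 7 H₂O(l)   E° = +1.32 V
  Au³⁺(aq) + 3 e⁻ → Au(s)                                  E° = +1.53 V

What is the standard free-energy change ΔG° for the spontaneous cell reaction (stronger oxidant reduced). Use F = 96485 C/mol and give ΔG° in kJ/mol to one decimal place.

-121.6 kJ/mol

Au³⁺/Au (E° = +1.53 V) is the cathode; Cr₂O₇²⁻/Cr³⁺ (E° = +1.32 V) is the anode, so E°cell = +0.21 V.
Balancing electrons gives n = 6 (lcm of 3 and 6).
ΔG° = −nFE° = −(6)(96485)(+0.21) = -121,571 J = -121.6 kJ/mol.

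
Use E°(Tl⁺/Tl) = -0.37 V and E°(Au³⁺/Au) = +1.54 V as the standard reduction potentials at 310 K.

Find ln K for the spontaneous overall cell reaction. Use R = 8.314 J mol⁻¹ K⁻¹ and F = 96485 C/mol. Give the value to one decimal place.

214.5

Cathode: Au³⁺/Au; anode: Tl⁺/Tl. E°cell = (+1.54) − (-0.37) = +1.91 V, with n = 3.
ΔG° = −nFE° = −RT ln K, so ln K = nFE°/(RT) = (3)(96485)(+1.91) / ((8.314)(310)) = 214.508.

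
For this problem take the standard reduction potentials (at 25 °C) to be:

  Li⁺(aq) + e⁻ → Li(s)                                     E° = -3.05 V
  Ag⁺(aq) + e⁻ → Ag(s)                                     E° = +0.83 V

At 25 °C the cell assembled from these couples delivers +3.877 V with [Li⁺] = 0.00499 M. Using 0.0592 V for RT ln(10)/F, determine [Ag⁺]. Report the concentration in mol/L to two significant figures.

Ag⁺/Ag is the cathode, Li⁺/Li the anode: E°cell = +3.88 V, n = 1.
Overall reaction: Ag⁺(aq) + Li(s) → Ag(s) + Li⁺(aq); Q = [Li⁺]^1/[Ag⁺]^1.
From E = E° − (0.0592/n) log Q: log Q = (E° − E)·n/0.0592 = (+3.88 − (+3.877))·1/0.0592 = 0.0507.
So 1·log[Ag⁺] = 1·log(0.00499) − log Q = -2.3019 − (0.0507) = -2.3526; [Ag⁺] = 10^(-2.3526) ≈ 0.0044 M.

0.0044 M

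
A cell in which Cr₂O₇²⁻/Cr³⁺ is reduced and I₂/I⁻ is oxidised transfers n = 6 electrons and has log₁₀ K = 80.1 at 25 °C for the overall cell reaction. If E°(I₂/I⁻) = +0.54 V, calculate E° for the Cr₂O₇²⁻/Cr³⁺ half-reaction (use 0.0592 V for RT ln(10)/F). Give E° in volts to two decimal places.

+1.33 V

E°cell = (0.0592/n)·log K = (0.0592/6)(80.1) = +0.790 V.
Since Cr₂O₇²⁻/Cr³⁺ is the cathode and I₂/I⁻ the anode, E°cell = E°(Cr₂O₇²⁻/Cr³⁺) − E°(I₂/I⁻).
So E°(Cr₂O₇²⁻/Cr³⁺) = E°cell + E°(I₂/I⁻) = +0.790 + (+0.54) = +1.33 V.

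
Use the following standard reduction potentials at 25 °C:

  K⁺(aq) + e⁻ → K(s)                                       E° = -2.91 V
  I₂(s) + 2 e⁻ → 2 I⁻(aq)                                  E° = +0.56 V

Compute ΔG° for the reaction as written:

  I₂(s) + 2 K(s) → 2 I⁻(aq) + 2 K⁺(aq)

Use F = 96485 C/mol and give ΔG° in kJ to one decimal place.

As written, I₂/I⁻ is reduced (cathode) and K⁺/K is oxidised (anode), so E°cell = (+0.56) − (-2.91) = +3.47 V.
Balancing electrons gives n = 2.
ΔG° = −nFE° = −(2)(96485)(+3.47) = -669,606 J = -669.6 kJ.

-669.6 kJ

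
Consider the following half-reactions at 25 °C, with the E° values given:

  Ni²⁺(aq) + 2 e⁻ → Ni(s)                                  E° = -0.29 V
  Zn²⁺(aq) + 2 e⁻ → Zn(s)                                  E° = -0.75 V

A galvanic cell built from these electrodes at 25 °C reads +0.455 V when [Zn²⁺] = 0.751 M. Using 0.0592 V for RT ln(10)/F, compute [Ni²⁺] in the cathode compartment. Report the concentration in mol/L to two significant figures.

0.51 M

Ni²⁺/Ni is the cathode, Zn²⁺/Zn the anode: E°cell = +0.46 V, n = 2.
Overall reaction: Ni²⁺(aq) + Zn(s) → Ni(s) + Zn²⁺(aq); Q = [Zn²⁺]^1/[Ni²⁺]^1.
From E = E° − (0.0592/n) log Q: log Q = (E° − E)·n/0.0592 = (+0.46 − (+0.455))·2/0.0592 = 0.1689.
So 1·log[Ni²⁺] = 1·log(0.751) − log Q = -0.1244 − (0.1689) = -0.2933; [Ni²⁺] = 10^(-0.2933) ≈ 0.51 M.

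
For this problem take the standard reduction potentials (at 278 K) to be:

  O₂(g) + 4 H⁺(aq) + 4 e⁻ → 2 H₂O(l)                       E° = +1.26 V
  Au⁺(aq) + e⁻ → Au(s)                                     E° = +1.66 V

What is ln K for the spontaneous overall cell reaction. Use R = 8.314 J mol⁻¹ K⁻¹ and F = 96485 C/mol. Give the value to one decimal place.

Cathode: Au⁺/Au; anode: O₂/H₂O. E°cell = (+1.66) − (+1.26) = +0.40 V, with n = 4.
ΔG° = −nFE° = −RT ln K, so ln K = nFE°/(RT) = (4)(96485)(+0.40) / ((8.314)(278)) = 66.792.

66.8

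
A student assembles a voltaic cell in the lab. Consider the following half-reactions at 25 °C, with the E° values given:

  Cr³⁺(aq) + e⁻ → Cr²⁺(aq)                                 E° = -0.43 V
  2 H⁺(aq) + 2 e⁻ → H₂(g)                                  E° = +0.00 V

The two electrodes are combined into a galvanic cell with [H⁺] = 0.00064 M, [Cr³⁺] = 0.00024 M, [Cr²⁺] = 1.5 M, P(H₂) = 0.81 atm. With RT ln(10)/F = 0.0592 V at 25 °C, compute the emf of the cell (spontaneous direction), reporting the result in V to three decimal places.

+0.468 V

H⁺/H₂ is the cathode (higher E°), Cr³⁺/Cr²⁺ the anode: E°cell = +0.00 − (-0.43) = +0.43 V, n = 2.
Overall: 2 H⁺(aq) + 2 Cr²⁺(aq) → H₂(g) + 2 Cr³⁺(aq)
Q = P(H₂)·[Cr³⁺]^2 / ([H⁺]^2·[Cr²⁺]^2); log Q = -1.296.
E = E° − (0.0592/n) log Q = +0.43 − (0.0592/2)(-1.296) = +0.468 V.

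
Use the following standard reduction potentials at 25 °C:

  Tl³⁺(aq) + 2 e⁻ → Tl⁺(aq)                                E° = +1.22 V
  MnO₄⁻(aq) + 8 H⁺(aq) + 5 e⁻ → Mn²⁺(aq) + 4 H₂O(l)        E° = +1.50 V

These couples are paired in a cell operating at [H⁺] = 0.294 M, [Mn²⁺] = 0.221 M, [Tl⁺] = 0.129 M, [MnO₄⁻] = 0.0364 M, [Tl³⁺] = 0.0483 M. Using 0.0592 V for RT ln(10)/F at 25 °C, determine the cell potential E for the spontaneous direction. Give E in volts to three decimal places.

MnO₄⁻/Mn²⁺ is the cathode (higher E°), Tl³⁺/Tl⁺ the anode: E°cell = +1.50 − (+1.22) = +0.28 V, n = 10.
Overall: 2 MnO₄⁻(aq) + 16 H⁺(aq) + 5 Tl⁺(aq) → 2 Mn²⁺(aq) + 8 H₂O(l) + 5 Tl³⁺(aq)
Q = [Mn²⁺]^2·[Tl³⁺]^5 / ([MnO₄⁻]^2·[H⁺]^16·[Tl⁺]^5); log Q = 7.940.
E = E° − (0.0592/n) log Q = +0.28 − (0.0592/10)(7.940) = +0.233 V.

+0.233 V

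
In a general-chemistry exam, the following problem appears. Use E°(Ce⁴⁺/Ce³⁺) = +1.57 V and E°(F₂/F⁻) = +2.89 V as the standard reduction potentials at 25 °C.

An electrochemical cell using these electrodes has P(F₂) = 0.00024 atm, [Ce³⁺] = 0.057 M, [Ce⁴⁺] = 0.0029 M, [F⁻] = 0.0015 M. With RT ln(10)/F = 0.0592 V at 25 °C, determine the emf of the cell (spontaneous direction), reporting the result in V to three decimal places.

F₂/F⁻ is the cathode (higher E°), Ce⁴⁺/Ce³⁺ the anode: E°cell = +2.89 − (+1.57) = +1.32 V, n = 2.
Overall: F₂(g) + 2 Ce³⁺(aq) → 2 F⁻(aq) + 2 Ce⁴⁺(aq)
Q = [F⁻]^2·[Ce⁴⁺]^2 / (P(F₂)·[Ce³⁺]^2); log Q = -4.615.
E = E° − (0.0592/n) log Q = +1.32 − (0.0592/2)(-4.615) = +1.457 V.

+1.457 V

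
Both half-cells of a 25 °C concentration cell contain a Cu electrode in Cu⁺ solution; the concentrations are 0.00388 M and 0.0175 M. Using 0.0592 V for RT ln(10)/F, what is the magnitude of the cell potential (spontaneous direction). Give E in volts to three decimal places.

+0.039 V

For a concentration cell E°cell = 0. The 0.0175 M side is the cathode (reduction is favoured where [Cu⁺] is higher).
With n = 1, E = −(0.0592/1) log([Cu⁺]ₐₙ/[Cu⁺]꜀ₐₜ) = −(0.0592/1) log(0.00388/0.0175) = −(0.0592/1)(-0.654) = +0.039 V.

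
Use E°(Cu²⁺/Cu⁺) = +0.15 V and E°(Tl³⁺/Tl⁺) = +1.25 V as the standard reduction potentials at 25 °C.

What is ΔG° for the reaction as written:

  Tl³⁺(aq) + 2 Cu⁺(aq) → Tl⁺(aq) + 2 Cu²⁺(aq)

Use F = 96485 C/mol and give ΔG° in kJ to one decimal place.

As written, Tl³⁺/Tl⁺ is reduced (cathode) and Cu²⁺/Cu⁺ is oxidised (anode), so E°cell = (+1.25) − (+0.15) = +1.10 V.
Balancing electrons gives n = 2.
ΔG° = −nFE° = −(2)(96485)(+1.10) = -212,267 J = -212.3 kJ.

-212.3 kJ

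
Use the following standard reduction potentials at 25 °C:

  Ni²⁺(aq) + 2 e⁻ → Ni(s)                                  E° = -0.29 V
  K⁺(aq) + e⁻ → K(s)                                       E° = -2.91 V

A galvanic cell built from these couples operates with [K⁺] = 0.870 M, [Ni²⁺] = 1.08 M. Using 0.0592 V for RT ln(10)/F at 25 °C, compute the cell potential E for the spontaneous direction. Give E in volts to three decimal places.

Ni²⁺/Ni is the cathode (higher E°), K⁺/K the anode: E°cell = -0.29 − (-2.91) = +2.62 V, n = 2.
Overall: Ni²⁺(aq) + 2 K(s) → Ni(s) + 2 K⁺(aq)
Q = [K⁺]^2 / ([Ni²⁺]); log Q = -0.154.
E = E° − (0.0592/n) log Q = +2.62 − (0.0592/2)(-0.154) = +2.625 V.

+2.625 V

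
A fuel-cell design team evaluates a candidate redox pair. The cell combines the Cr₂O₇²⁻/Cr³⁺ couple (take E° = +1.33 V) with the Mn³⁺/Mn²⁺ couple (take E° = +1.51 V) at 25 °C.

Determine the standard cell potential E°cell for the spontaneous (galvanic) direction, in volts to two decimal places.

The Mn³⁺/Mn²⁺ couple has the higher reduction potential, so it is the cathode; Cr₂O₇²⁻/Cr³⁺ is oxidised at the anode.
E°cell = E°(cathode) − E°(anode) = (+1.51) − (+1.33) = +0.18 V.

+0.18 V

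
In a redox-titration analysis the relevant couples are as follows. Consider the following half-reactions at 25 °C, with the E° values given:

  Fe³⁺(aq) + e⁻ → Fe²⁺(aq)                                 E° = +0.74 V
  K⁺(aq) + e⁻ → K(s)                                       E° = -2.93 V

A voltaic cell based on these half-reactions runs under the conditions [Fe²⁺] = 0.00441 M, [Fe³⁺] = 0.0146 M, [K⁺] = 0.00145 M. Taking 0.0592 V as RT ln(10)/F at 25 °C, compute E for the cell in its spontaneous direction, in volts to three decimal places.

+3.869 V

Fe³⁺/Fe²⁺ is the cathode (higher E°), K⁺/K the anode: E°cell = +0.74 − (-2.93) = +3.67 V, n = 1.
Overall: Fe³⁺(aq) + K(s) → Fe²⁺(aq) + K⁺(aq)
Q = [Fe²⁺]·[K⁺] / ([Fe³⁺]); log Q = -3.359.
E = E° − (0.0592/n) log Q = +3.67 − (0.0592/1)(-3.359) = +3.869 V.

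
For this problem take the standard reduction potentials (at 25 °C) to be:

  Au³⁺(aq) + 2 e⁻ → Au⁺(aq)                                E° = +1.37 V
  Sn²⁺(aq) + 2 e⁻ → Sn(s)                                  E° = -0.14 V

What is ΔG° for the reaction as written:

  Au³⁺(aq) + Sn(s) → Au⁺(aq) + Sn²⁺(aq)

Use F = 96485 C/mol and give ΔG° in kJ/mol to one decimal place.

-291.4 kJ/mol

As written, Au³⁺/Au⁺ is reduced (cathode) and Sn²⁺/Sn is oxidised (anode), so E°cell = (+1.37) − (-0.14) = +1.51 V.
Balancing electrons gives n = 2.
ΔG° = −nFE° = −(2)(96485)(+1.51) = -291,385 J = -291.4 kJ/mol.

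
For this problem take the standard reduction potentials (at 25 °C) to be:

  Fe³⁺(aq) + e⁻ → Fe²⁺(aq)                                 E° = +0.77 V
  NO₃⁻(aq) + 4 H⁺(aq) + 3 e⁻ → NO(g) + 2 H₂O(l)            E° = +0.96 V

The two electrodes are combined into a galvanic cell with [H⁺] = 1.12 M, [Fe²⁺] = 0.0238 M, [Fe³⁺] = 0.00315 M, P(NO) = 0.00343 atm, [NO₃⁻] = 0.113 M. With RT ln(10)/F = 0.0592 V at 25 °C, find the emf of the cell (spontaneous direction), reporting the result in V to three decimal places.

+0.276 V

NO₃⁻/NO is the cathode (higher E°), Fe³⁺/Fe²⁺ the anode: E°cell = +0.96 − (+0.77) = +0.19 V, n = 3.
Overall: NO₃⁻(aq) + 4 H⁺(aq) + 3 Fe²⁺(aq) → NO(g) + 2 H₂O(l) + 3 Fe³⁺(aq)
Q = P(NO)·[Fe³⁺]^3 / ([NO₃⁻]·[H⁺]^4·[Fe²⁺]^3); log Q = -4.349.
E = E° − (0.0592/n) log Q = +0.19 − (0.0592/3)(-4.349) = +0.276 V.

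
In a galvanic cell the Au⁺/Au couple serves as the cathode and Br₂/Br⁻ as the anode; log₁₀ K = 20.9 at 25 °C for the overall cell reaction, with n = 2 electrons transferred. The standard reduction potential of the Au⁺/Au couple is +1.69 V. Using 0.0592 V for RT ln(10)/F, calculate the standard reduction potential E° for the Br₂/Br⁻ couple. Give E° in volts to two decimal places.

E°cell = (0.0592/n)·log K = (0.0592/2)(20.9) = +0.619 V.
Since Au⁺/Au is the cathode and Br₂/Br⁻ the anode, E°cell = E°(Au⁺/Au) − E°(Br₂/Br⁻).
So E°(Br₂/Br⁻) = E°(Au⁺/Au) − E°cell = (+1.69) − (+0.619) = +1.07 V.

+1.07 V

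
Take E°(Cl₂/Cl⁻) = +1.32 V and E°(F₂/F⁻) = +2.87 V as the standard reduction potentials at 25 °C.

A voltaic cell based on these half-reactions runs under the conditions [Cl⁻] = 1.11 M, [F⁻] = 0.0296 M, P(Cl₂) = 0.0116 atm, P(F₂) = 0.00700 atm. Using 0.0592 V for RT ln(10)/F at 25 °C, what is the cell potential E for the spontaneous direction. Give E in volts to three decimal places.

F₂/F⁻ is the cathode (higher E°), Cl₂/Cl⁻ the anode: E°cell = +2.87 − (+1.32) = +1.55 V, n = 2.
Overall: F₂(g) + 2 Cl⁻(aq) → 2 F⁻(aq) + Cl₂(g)
Q = [F⁻]^2·P(Cl₂) / (P(F₂)·[Cl⁻]^2); log Q = -2.929.
E = E° − (0.0592/n) log Q = +1.55 − (0.0592/2)(-2.929) = +1.637 V.

+1.637 V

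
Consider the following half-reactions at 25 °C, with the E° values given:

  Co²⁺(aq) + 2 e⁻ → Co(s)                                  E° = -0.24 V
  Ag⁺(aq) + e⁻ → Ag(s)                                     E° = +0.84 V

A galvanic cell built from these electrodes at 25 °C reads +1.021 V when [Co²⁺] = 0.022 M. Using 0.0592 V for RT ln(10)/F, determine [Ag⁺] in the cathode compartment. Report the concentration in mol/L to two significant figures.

Ag⁺/Ag is the cathode, Co²⁺/Co the anode: E°cell = +1.08 V, n = 2.
Overall reaction: 2 Ag⁺(aq) + Co(s) → 2 Ag(s) + Co²⁺(aq); Q = [Co²⁺]^1/[Ag⁺]^2.
From E = E° − (0.0592/n) log Q: log Q = (E° − E)·n/0.0592 = (+1.08 − (+1.021))·2/0.0592 = 1.9932.
So 2·log[Ag⁺] = 1·log(0.022) − log Q = -1.6576 − (1.9932) = -3.6508; log[Ag⁺] = -3.6508 / 2 = -1.8254; [Ag⁺] = 10^(-1.8254) ≈ 0.015 M.

0.015 M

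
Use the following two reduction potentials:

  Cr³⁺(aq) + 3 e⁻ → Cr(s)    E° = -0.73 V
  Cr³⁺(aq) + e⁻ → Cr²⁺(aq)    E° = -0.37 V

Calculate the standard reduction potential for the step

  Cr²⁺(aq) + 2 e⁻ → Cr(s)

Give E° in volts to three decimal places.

-0.910 V

Sequential free energies add, so n₃E°₃ = n₁E°₁ + n₂E°₂.
With n₃ = 3, and the known step contributing 1×(-0.37) V, the unknown satisfies 2·E° = 3×(-0.73) − 1×(-0.37) = -1.820.
E° = -1.820 / 2 = -0.910 V.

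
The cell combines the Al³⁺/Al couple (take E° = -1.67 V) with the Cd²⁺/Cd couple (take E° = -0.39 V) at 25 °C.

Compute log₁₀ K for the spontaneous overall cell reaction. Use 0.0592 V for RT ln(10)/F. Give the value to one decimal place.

Cathode: Cd²⁺/Cd; anode: Al³⁺/Al. E°cell = +1.28 V, n = 6.
log K = nE°cell / 0.0592 = (6)(+1.28) / 0.0592 = 129.7.

129.7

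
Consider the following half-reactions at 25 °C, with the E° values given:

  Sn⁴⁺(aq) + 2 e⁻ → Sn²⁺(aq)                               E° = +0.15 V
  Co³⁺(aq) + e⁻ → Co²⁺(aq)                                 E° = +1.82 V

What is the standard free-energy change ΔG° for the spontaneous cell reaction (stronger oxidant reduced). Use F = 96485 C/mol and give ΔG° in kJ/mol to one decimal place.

-322.3 kJ/mol

Co³⁺/Co²⁺ (E° = +1.82 V) is the cathode; Sn⁴⁺/Sn²⁺ (E° = +0.15 V) is the anode, so E°cell = +1.67 V.
Balancing electrons gives n = 2 (lcm of 1 and 2).
ΔG° = −nFE° = −(2)(96485)(+1.67) = -322,260 J = -322.3 kJ/mol.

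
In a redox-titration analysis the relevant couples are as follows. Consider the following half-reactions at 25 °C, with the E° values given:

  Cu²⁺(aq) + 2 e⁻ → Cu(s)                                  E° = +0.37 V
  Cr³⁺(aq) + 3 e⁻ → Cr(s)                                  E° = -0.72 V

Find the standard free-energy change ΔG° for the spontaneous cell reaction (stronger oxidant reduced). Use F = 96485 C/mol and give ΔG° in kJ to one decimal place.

Cu²⁺/Cu (E° = +0.37 V) is the cathode; Cr³⁺/Cr (E° = -0.72 V) is the anode, so E°cell = +1.09 V.
Balancing electrons gives n = 6 (lcm of 2 and 3).
ΔG° = −nFE° = −(6)(96485)(+1.09) = -631,012 J = -631.0 kJ.

-631.0 kJ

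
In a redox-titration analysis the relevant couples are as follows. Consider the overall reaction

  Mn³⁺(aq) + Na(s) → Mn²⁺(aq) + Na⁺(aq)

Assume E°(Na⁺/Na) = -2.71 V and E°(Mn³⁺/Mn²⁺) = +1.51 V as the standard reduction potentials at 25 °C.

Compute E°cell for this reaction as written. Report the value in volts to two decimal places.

+4.22 V

The Mn³⁺/Mn²⁺ couple has the higher reduction potential, so it is the cathode; Na⁺/Na is oxidised at the anode.
E°cell = E°(cathode) − E°(anode) = (+1.51) − (-2.71) = +4.22 V.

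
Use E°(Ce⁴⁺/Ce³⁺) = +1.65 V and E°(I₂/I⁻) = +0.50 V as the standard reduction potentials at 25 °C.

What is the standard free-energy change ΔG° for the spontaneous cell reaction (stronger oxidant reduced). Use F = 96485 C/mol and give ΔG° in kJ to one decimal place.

-221.9 kJ

Ce⁴⁺/Ce³⁺ (E° = +1.65 V) is the cathode; I₂/I⁻ (E° = +0.50 V) is the anode, so E°cell = +1.15 V.
Balancing electrons gives n = 2 (lcm of 1 and 2).
ΔG° = −nFE° = −(2)(96485)(+1.15) = -221,915 J = -221.9 kJ.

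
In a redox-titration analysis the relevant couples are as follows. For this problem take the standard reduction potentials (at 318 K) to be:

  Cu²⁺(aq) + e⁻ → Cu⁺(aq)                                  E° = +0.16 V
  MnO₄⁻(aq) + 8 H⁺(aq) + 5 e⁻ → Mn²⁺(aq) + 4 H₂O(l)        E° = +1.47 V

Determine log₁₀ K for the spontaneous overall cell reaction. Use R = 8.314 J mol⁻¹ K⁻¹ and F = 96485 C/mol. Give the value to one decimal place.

Cathode: MnO₄⁻/Mn²⁺; anode: Cu²⁺/Cu⁺. E°cell = (+1.47) − (+0.16) = +1.31 V, with n = 5.
ΔG° = −nFE° = −RT ln K, so ln K = nFE°/(RT) = (5)(96485)(+1.31) / ((8.314)(318)) = 239.036.
log₁₀ K = 239.036 / ln 10 = 103.8.

103.8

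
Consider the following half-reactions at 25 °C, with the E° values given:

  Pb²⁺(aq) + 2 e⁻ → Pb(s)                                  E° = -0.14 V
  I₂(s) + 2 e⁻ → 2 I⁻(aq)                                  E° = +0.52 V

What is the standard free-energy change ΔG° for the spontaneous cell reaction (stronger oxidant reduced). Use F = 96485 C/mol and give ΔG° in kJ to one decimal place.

I₂/I⁻ (E° = +0.52 V) is the cathode; Pb²⁺/Pb (E° = -0.14 V) is the anode, so E°cell = +0.66 V.
Balancing electrons gives n = 2 (lcm of 2 and 2).
ΔG° = −nFE° = −(2)(96485)(+0.66) = -127,360 J = -127.4 kJ.

-127.4 kJ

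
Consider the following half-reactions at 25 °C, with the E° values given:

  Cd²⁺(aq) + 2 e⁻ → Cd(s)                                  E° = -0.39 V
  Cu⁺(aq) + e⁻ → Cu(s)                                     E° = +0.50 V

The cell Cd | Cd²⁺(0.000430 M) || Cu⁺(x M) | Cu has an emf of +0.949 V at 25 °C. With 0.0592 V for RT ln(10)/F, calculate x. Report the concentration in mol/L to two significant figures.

0.21 M

Cu⁺/Cu is the cathode, Cd²⁺/Cd the anode: E°cell = +0.89 V, n = 2.
Overall reaction: 2 Cu⁺(aq) + Cd(s) → 2 Cu(s) + Cd²⁺(aq); Q = [Cd²⁺]^1/[Cu⁺]^2.
From E = E° − (0.0592/n) log Q: log Q = (E° − E)·n/0.0592 = (+0.89 − (+0.949))·2/0.0592 = -1.9932.
So 2·log[Cu⁺] = 1·log(0.00043) − log Q = -3.3665 − (-1.9932) = -1.3733; log[Cu⁺] = -1.3733 / 2 = -0.6866; [Cu⁺] = 10^(-0.6866) ≈ 0.21 M.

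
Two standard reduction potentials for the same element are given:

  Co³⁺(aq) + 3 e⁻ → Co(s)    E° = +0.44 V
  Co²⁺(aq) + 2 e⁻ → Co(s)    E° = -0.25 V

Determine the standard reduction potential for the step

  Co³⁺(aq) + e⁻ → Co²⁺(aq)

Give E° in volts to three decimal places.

+1.820 V

Sequential free energies add, so n₃E°₃ = n₁E°₁ + n₂E°₂.
With n₃ = 3, and the known step contributing 2×(-0.25) V, the unknown satisfies 1·E° = 3×(+0.44) − 2×(-0.25) = +1.820.
E° = +1.820 / 1 = +1.820 V.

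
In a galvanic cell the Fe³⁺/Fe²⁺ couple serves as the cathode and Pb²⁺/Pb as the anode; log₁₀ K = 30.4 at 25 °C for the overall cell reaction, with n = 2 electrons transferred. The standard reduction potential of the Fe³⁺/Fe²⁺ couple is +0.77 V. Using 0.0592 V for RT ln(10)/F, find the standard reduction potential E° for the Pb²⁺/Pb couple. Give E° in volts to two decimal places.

E°cell = (0.0592/n)·log K = (0.0592/2)(30.4) = +0.900 V.
Since Fe³⁺/Fe²⁺ is the cathode and Pb²⁺/Pb the anode, E°cell = E°(Fe³⁺/Fe²⁺) − E°(Pb²⁺/Pb).
So E°(Pb²⁺/Pb) = E°(Fe³⁺/Fe²⁺) − E°cell = (+0.77) − (+0.900) = -0.13 V.

-0.13 V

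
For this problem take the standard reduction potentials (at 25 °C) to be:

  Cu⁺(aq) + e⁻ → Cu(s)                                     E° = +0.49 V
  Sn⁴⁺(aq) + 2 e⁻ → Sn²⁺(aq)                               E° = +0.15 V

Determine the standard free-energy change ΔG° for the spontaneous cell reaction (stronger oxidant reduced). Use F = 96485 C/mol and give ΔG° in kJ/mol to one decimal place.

-65.6 kJ/mol

Cu⁺/Cu (E° = +0.49 V) is the cathode; Sn⁴⁺/Sn²⁺ (E° = +0.15 V) is the anode, so E°cell = +0.34 V.
Balancing electrons gives n = 2 (lcm of 1 and 2).
ΔG° = −nFE° = −(2)(96485)(+0.34) = -65,610 J = -65.6 kJ/mol.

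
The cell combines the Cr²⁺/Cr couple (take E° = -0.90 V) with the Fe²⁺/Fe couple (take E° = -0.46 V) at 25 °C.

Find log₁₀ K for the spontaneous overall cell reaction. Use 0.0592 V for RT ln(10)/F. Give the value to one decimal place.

Cathode: Fe²⁺/Fe; anode: Cr²⁺/Cr. E°cell = +0.44 V, n = 2.
log K = nE°cell / 0.0592 = (2)(+0.44) / 0.0592 = 14.9.

14.9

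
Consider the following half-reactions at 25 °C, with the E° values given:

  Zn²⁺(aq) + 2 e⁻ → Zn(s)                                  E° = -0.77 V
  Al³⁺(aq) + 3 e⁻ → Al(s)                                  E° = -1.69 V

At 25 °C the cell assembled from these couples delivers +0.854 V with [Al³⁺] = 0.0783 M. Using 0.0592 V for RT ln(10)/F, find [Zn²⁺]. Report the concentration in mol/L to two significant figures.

0.0011 M

Zn²⁺/Zn is the cathode, Al³⁺/Al the anode: E°cell = +0.92 V, n = 6.
Overall reaction: 3 Zn²⁺(aq) + 2 Al(s) → 3 Zn(s) + 2 Al³⁺(aq); Q = [Al³⁺]^2/[Zn²⁺]^3.
From E = E° − (0.0592/n) log Q: log Q = (E° − E)·n/0.0592 = (+0.92 − (+0.854))·6/0.0592 = 6.6892.
So 3·log[Zn²⁺] = 2·log(0.0783) − log Q = -2.2125 − (6.6892) = -8.9017; log[Zn²⁺] = -8.9017 / 3 = -2.9672; [Zn²⁺] = 10^(-2.9672) ≈ 0.0011 M.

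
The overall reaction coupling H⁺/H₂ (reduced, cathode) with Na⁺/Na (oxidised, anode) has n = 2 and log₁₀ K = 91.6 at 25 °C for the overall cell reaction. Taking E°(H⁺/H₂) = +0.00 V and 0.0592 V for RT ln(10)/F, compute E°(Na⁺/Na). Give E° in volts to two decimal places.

E°cell = (0.0592/n)·log K = (0.0592/2)(91.6) = +2.711 V.
Since H⁺/H₂ is the cathode and Na⁺/Na the anode, E°cell = E°(H⁺/H₂) − E°(Na⁺/Na).
So E°(Na⁺/Na) = E°(H⁺/H₂) − E°cell = (+0.00) − (+2.711) = -2.71 V.

-2.71 V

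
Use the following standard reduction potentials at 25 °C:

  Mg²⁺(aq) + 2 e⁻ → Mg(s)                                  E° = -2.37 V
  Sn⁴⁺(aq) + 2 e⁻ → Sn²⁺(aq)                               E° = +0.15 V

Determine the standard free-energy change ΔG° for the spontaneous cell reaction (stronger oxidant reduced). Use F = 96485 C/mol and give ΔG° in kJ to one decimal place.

Sn⁴⁺/Sn²⁺ (E° = +0.15 V) is the cathode; Mg²⁺/Mg (E° = -2.37 V) is the anode, so E°cell = +2.52 V.
Balancing electrons gives n = 2 (lcm of 2 and 2).
ΔG° = −nFE° = −(2)(96485)(+2.52) = -486,284 J = -486.3 kJ.

-486.3 kJ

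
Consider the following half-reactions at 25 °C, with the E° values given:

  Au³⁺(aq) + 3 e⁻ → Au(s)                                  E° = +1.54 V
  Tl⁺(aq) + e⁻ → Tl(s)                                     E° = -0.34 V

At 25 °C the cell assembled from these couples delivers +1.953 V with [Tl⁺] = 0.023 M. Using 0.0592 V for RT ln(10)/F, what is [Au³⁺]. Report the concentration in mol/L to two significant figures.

0.061 M

Au³⁺/Au is the cathode, Tl⁺/Tl the anode: E°cell = +1.88 V, n = 3.
Overall reaction: Au³⁺(aq) + 3 Tl(s) → Au(s) + 3 Tl⁺(aq); Q = [Tl⁺]^3/[Au³⁺]^1.
From E = E° − (0.0592/n) log Q: log Q = (E° − E)·n/0.0592 = (+1.88 − (+1.953))·3/0.0592 = -3.6993.
So 1·log[Au³⁺] = 3·log(0.023) − log Q = -4.9148 − (-3.6993) = -1.2155; [Au³⁺] = 10^(-1.2155) ≈ 0.061 M.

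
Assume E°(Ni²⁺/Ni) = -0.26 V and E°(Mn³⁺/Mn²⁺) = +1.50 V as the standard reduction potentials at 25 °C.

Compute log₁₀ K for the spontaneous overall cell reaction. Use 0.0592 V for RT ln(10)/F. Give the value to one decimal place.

Cathode: Mn³⁺/Mn²⁺; anode: Ni²⁺/Ni. E°cell = +1.76 V, n = 2.
log K = nE°cell / 0.0592 = (2)(+1.76) / 0.0592 = 59.5.

59.5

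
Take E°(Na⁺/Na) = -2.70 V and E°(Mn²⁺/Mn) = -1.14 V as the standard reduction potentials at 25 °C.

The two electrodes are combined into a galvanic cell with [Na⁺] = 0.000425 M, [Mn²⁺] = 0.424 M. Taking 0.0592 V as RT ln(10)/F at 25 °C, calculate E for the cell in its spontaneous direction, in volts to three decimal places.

Mn²⁺/Mn is the cathode (higher E°), Na⁺/Na the anode: E°cell = -1.14 − (-2.70) = +1.56 V, n = 2.
Overall: Mn²⁺(aq) + 2 Na(s) → Mn(s) + 2 Na⁺(aq)
Q = [Na⁺]^2 / ([Mn²⁺]); log Q = -6.371.
E = E° − (0.0592/n) log Q = +1.56 − (0.0592/2)(-6.371) = +1.749 V.

+1.749 V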